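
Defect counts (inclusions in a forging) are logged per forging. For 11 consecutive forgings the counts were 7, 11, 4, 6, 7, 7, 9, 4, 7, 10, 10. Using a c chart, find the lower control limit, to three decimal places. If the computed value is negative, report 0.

0.000

c̄ = (7 + 11 + 4 + 6 + 7 + 7 + 9 + 4 + 7 + 10 + 10) / 11 = 82 / 11 = 7.4545
LCL = c̄ − 3√c̄ = 7.4545 − 3 × 2.7303 = -0.7364 → 0 (cannot be negative)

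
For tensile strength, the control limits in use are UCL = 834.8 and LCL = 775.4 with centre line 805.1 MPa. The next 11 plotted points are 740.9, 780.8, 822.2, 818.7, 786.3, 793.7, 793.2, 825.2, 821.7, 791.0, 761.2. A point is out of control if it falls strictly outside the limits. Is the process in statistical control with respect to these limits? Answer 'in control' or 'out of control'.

Compare each point to [775.4, 834.8]: sample 1 = 740.9 < LCL; sample 11 = 761.2 < LCL.

out of control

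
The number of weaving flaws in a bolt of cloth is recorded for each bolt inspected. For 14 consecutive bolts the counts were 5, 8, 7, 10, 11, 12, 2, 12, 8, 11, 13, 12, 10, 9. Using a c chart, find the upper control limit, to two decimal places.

c̄ = (5 + 8 + 7 + 10 + 11 + 12 + 2 + 12 + 8 + 11 + 13 + 12 + 10 + 9) / 14 = 130 / 14 = 9.2857
UCL = c̄ + 3√c̄ = 9.2857 + 3 × √9.2857 = 9.2857 + 3 × 3.0472 = 18.4275

18.43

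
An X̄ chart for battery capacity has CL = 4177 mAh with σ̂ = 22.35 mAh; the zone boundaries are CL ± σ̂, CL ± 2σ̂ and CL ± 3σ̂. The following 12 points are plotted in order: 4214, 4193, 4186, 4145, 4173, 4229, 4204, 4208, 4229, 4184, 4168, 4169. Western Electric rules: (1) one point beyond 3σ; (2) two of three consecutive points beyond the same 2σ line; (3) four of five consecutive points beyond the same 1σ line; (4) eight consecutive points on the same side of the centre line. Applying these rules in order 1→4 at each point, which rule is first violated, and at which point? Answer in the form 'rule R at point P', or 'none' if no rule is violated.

rule 3 at point 9

Zone of each point (C = within 1σ̂, B = 1σ̂–2σ̂, A = 2σ̂–3σ̂, * = beyond 3σ̂; sign = side of CL): 1:+B, 2:+C, 3:+C, 4:-B, 5:-C, 6:+A, 7:+B, 8:+B, 9:+A, 10:+C, 11:-C, 12:-C
Rule 3 (four of five consecutive points beyond the same 1σ limit) is satisfied at point 9.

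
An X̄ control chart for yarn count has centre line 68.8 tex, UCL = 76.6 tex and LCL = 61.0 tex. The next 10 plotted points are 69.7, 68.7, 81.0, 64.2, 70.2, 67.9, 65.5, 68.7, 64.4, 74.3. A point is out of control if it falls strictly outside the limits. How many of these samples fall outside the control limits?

Compare each point to [61.0, 76.6]: sample 3 = 81.0 > UCL.

1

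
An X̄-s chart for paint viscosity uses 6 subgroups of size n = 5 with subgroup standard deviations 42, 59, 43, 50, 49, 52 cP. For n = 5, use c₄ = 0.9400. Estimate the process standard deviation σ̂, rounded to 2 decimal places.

52.30

s̄ = (42 + 59 + 43 + 50 + 49 + 52) / 6 = 49.1667
σ̂ = s̄ / c₄ = 49.1667 / 0.9400 = 52.3050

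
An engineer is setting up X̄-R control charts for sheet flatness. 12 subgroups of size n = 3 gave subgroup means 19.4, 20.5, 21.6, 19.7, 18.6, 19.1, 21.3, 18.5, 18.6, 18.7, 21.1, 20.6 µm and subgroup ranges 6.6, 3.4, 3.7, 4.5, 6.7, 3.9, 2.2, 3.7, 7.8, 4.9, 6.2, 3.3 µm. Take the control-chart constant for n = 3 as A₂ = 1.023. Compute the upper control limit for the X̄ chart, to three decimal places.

X̄̄ = (19.4 + 20.5 + 21.6 + 19.7 + 18.6 + 19.1 + 21.3 + 18.5 + 18.6 + 18.7 + 21.1 + 20.6) / 12 = 237.7000 / 12 = 19.8083
R̄ = (6.6 + 3.4 + 3.7 + 4.5 + 6.7 + 3.9 + 2.2 + 3.7 + 7.8 + 4.9 + 6.2 + 3.3) / 12 = 56.9000 / 12 = 4.7417
UCL = X̄̄ + A₂·R̄ = 19.8083 + 1.023 × 4.7417 = 24.6591

24.659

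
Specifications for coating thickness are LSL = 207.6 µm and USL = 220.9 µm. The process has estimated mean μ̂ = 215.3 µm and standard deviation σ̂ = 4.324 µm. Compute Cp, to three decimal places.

0.513

Cp = (USL − LSL) / (6σ̂) = (220.9 − 207.6) / (6 × 4.324) = 13.3000 / 25.9440 = 0.5126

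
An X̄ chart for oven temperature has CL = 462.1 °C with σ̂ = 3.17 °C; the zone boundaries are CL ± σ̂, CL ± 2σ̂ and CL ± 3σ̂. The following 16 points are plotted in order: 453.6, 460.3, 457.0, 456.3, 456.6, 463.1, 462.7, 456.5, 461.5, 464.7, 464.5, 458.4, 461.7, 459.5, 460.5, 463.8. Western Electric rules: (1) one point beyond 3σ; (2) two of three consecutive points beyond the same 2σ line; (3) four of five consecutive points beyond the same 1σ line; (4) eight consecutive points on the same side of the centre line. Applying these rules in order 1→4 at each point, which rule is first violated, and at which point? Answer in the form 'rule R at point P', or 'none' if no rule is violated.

Zone of each point (C = within 1σ̂, B = 1σ̂–2σ̂, A = 2σ̂–3σ̂, * = beyond 3σ̂; sign = side of CL): 1:-A, 2:-C, 3:-B, 4:-B, 5:-B, 6:+C, 7:+C, 8:-B, 9:-C, 10:+C, 11:+C, 12:-B, 13:-C, 14:-C, 15:-C, 16:+C
Rule 3 (four of five consecutive points beyond the same 1σ limit) is satisfied at point 5.

rule 3 at point 5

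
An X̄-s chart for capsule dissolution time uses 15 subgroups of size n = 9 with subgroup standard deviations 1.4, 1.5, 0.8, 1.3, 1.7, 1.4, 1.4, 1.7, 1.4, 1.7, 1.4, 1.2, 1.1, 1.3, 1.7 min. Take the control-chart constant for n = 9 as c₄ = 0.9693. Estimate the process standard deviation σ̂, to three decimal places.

1.444

s̄ = (1.4 + 1.5 + 0.8 + 1.3 + 1.7 + 1.4 + 1.4 + 1.7 + 1.4 + 1.7 + 1.4 + 1.2 + 1.1 + 1.3 + 1.7) / 15 = 1.4000
σ̂ = s̄ / c₄ = 1.4000 / 0.9693 = 1.4443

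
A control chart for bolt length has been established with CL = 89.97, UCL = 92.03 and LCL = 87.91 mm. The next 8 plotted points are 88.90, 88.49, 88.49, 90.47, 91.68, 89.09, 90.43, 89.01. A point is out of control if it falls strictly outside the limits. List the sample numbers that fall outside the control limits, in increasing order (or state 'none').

All 8 points lie within [87.91, 92.03].

none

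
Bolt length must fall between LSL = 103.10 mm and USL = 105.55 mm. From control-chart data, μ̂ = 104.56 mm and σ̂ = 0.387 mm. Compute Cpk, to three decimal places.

0.853

Cpu = (USL − μ̂) / (3σ̂) = (105.55 − 104.56) / (3 × 0.387) = 0.8527; Cpl = (μ̂ − LSL) / (3σ̂) = (104.56 − 103.10) / (3 × 0.387) = 1.2575; Cpk = min(Cpu, Cpl) = 0.8527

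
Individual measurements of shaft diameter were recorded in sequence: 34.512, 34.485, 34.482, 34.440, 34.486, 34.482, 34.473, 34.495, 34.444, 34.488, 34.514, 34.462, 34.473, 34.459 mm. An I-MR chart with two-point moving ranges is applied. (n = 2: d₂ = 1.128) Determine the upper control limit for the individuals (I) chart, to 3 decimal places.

34.550

X̄ = (34.512 + 34.485 + 34.482 + 34.440 + 34.486 + 34.482 + 34.473 + 34.495 + 34.444 + 34.488 + 34.514 + 34.462 + 34.473 + 34.459) / 14 = 34.4782
Moving ranges: 0.027, 0.003, 0.042, 0.046, 0.004, 0.009, 0.022, 0.051, 0.044, 0.026, 0.052, 0.011, 0.014; M̄R̄ = 0.3510 / 13 = 0.0270
UCL = X̄ + 3·M̄R̄/d₂ = 34.4782 + 3 × 0.0270 / 1.128 = 34.5500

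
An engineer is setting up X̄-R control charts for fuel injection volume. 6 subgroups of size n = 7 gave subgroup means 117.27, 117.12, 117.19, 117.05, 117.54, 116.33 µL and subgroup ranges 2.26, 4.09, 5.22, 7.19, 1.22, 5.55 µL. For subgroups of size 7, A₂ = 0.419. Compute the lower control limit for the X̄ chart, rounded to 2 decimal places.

115.30

X̄̄ = (117.27 + 117.12 + 117.19 + 117.05 + 117.54 + 116.33) / 6 = 702.5000 / 6 = 117.0833
R̄ = (2.26 + 4.09 + 5.22 + 7.19 + 1.22 + 5.55) / 6 = 25.5300 / 6 = 4.2550
LCL = X̄̄ − A₂·R̄ = 117.0833 − 0.419 × 4.2550 = 115.3005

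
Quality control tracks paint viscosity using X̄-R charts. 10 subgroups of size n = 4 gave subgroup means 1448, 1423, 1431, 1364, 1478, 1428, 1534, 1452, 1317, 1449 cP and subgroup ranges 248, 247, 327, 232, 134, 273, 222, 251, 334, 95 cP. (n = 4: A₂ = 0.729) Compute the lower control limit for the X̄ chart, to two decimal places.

1260.14

X̄̄ = (1448 + 1423 + 1431 + 1364 + 1478 + 1428 + 1534 + 1452 + 1317 + 1449) / 10 = 14324.0000 / 10 = 1432.4000
R̄ = (248 + 247 + 327 + 232 + 134 + 273 + 222 + 251 + 334 + 95) / 10 = 2363.0000 / 10 = 236.3000
LCL = X̄̄ − A₂·R̄ = 1432.4000 − 0.729 × 236.3000 = 1260.1373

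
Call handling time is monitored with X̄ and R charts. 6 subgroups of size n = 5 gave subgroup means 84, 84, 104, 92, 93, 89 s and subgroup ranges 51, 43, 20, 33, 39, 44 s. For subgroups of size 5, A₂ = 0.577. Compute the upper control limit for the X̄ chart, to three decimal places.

X̄̄ = (84 + 84 + 104 + 92 + 93 + 89) / 6 = 546.0000 / 6 = 91.0000
R̄ = (51 + 43 + 20 + 33 + 39 + 44) / 6 = 230.0000 / 6 = 38.3333
UCL = X̄̄ + A₂·R̄ = 91.0000 + 0.577 × 38.3333 = 113.1183

113.118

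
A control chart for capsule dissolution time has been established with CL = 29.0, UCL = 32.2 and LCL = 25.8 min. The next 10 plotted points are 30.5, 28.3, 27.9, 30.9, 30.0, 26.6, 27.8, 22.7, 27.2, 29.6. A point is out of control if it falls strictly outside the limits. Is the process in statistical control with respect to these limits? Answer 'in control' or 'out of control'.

Compare each point to [25.8, 32.2]: sample 8 = 22.7 < LCL.

out of control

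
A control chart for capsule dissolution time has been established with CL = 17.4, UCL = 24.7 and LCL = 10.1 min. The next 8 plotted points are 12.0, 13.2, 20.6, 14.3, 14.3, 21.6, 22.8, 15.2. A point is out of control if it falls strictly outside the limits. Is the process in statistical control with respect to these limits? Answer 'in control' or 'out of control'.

All 8 points lie within [10.1, 24.7].

in control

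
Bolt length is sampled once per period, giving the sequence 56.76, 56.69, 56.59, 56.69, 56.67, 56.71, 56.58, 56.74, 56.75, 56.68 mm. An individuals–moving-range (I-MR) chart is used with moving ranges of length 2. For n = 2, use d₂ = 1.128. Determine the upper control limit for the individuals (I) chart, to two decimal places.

X̄ = (56.76 + 56.69 + 56.59 + 56.69 + 56.67 + 56.71 + 56.58 + 56.74 + 56.75 + 56.68) / 10 = 56.6860
Moving ranges: 0.07, 0.10, 0.10, 0.02, 0.04, 0.13, 0.16, 0.01, 0.07; M̄R̄ = 0.7000 / 9 = 0.0778
UCL = X̄ + 3·M̄R̄/d₂ = 56.6860 + 3 × 0.0778 / 1.128 = 56.8929

56.89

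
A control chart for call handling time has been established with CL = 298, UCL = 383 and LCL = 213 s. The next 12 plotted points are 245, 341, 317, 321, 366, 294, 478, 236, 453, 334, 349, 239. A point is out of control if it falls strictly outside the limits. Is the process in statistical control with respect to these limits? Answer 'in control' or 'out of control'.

out of control

Compare each point to [213, 383]: sample 7 = 478 > UCL; sample 9 = 453 > UCL.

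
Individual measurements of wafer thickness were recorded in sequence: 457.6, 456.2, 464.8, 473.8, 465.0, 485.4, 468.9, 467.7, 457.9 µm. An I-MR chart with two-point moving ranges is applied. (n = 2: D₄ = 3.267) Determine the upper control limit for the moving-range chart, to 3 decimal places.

Moving ranges: 1.4, 8.6, 9.0, 8.8, 20.4, 16.5, 1.2, 9.8; M̄R̄ = 75.7000 / 8 = 9.4625
UCL_MR = D₄·M̄R̄ = 3.267 × 9.4625 = 30.9140

30.914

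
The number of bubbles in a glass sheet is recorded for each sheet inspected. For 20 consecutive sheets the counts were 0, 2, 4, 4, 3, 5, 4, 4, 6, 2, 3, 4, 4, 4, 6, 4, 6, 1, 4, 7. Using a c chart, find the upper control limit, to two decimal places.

c̄ = (0 + 2 + 4 + 4 + 3 + 5 + 4 + 4 + 6 + 2 + 3 + 4 + 4 + 4 + 6 + 4 + 6 + 1 + 4 + 7) / 20 = 77 / 20 = 3.8500
UCL = c̄ + 3√c̄ = 3.8500 + 3 × √3.8500 = 3.8500 + 3 × 1.9621 = 9.7364

9.74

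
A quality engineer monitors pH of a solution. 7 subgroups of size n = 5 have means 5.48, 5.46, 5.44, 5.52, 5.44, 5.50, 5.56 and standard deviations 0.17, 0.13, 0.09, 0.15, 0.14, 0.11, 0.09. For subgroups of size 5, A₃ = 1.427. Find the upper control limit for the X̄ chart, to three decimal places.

X̄̄ = (5.48 + 5.46 + 5.44 + 5.52 + 5.44 + 5.50 + 5.56) / 7 = 5.4857
s̄ = (0.17 + 0.13 + 0.09 + 0.15 + 0.14 + 0.11 + 0.09) / 7 = 0.1257
UCL = X̄̄ + A₃·s̄ = 5.4857 + 1.427 × 0.1257 = 5.6651

5.665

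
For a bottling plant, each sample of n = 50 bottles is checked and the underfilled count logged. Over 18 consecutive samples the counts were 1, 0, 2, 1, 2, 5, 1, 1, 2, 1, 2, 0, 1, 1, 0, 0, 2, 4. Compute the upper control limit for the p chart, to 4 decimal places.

p̄ = Σdᵢ / (k·n) = 26 / (18 × 50) = 0.02889
UCL = p̄ + 3·√(p̄(1−p̄)/n) = 0.02889 + 3 × √(0.02889×0.97111/50) = 0.02889 + 3 × 0.02369 = 0.09995

0.1000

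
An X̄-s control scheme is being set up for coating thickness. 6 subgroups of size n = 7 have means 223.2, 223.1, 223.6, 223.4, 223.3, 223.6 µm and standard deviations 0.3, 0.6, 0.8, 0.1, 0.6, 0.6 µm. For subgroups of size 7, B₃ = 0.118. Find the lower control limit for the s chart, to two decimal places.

0.06

s̄ = (0.3 + 0.6 + 0.8 + 0.1 + 0.6 + 0.6) / 6 = 0.5000
LCL_s = B₃·s̄ = 0.118 × 0.5000 = 0.0590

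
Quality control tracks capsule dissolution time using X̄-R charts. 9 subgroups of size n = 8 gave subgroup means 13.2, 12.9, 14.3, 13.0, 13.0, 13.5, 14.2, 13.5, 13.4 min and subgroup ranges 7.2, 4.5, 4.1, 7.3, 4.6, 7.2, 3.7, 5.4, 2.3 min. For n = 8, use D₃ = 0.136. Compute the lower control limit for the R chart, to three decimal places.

R̄ = (7.2 + 4.5 + 4.1 + 7.3 + 4.6 + 7.2 + 3.7 + 5.4 + 2.3) / 9 = 46.3000 / 9 = 5.1444
LCL_R = D₃·R̄ = 0.136 × 5.1444 = 0.6996

0.700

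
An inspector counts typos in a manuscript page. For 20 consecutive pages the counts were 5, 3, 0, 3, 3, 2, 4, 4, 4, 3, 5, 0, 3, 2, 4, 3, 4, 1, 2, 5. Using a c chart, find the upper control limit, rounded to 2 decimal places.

8.20

c̄ = (5 + 3 + 0 + 3 + 3 + 2 + 4 + 4 + 4 + 3 + 5 + 0 + 3 + 2 + 4 + 3 + 4 + 1 + 2 + 5) / 20 = 60 / 20 = 3.0000
UCL = c̄ + 3√c̄ = 3.0000 + 3 × √3.0000 = 3.0000 + 3 × 1.7321 = 8.1962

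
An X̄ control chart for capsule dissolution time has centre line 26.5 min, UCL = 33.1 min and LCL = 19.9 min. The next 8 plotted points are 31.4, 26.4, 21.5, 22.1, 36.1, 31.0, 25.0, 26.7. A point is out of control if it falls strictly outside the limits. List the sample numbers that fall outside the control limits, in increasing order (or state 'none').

5

Compare each point to [19.9, 33.1]: sample 5 = 36.1 > UCL.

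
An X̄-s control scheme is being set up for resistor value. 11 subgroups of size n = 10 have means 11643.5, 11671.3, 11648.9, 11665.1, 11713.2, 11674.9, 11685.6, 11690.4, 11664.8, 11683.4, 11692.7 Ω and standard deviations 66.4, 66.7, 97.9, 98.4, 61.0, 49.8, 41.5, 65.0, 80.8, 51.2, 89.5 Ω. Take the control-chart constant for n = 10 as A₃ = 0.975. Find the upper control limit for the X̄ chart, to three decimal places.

X̄̄ = (11643.5 + 11671.3 + 11648.9 + 11665.1 + 11713.2 + 11674.9 + 11685.6 + 11690.4 + 11664.8 + 11683.4 + 11692.7) / 11 = 11675.8000
s̄ = (66.4 + 66.7 + 97.9 + 98.4 + 61.0 + 49.8 + 41.5 + 65.0 + 80.8 + 51.2 + 89.5) / 11 = 69.8364
UCL = X̄̄ + A₃·s̄ = 11675.8000 + 0.975 × 69.8364 = 11743.8905

11743.890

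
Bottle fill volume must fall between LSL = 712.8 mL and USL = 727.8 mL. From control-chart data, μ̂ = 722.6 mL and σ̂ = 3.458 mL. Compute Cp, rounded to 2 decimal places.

0.72

Cp = (USL − LSL) / (6σ̂) = (727.8 − 712.8) / (6 × 3.458) = 15.0000 / 20.7480 = 0.7230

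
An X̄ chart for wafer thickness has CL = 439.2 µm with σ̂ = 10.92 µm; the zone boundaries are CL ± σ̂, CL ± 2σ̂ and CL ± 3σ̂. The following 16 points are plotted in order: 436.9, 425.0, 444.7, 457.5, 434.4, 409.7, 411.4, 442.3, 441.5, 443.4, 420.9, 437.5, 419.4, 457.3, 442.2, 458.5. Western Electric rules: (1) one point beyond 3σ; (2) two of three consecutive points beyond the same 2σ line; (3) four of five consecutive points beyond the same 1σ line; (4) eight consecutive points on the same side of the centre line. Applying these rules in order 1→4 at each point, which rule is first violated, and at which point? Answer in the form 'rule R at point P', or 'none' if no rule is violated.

Zone of each point (C = within 1σ̂, B = 1σ̂–2σ̂, A = 2σ̂–3σ̂, * = beyond 3σ̂; sign = side of CL): 1:-C, 2:-B, 3:+C, 4:+B, 5:-C, 6:-A, 7:-A, 8:+C, 9:+C, 10:+C, 11:-B, 12:-C, 13:-B, 14:+B, 15:+C, 16:+B
Rule 2 (two of three consecutive points beyond the same 2σ limit) is satisfied at point 7.

rule 2 at point 7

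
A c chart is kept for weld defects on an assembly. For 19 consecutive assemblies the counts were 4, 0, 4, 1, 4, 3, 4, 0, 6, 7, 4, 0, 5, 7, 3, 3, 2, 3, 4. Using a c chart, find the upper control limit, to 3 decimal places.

c̄ = (4 + 0 + 4 + 1 + 4 + 3 + 4 + 0 + 6 + 7 + 4 + 0 + 5 + 7 + 3 + 3 + 2 + 3 + 4) / 19 = 64 / 19 = 3.3684
UCL = c̄ + 3√c̄ = 3.3684 + 3 × √3.3684 = 3.3684 + 3 × 1.8353 = 8.8744

8.874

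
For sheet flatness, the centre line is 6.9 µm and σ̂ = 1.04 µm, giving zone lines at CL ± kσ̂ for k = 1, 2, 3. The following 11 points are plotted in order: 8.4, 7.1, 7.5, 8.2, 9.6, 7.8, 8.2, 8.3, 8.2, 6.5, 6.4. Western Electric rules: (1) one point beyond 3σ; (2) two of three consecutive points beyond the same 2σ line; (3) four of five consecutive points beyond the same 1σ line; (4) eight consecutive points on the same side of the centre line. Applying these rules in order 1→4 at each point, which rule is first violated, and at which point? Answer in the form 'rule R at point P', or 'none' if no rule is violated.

Zone of each point (C = within 1σ̂, B = 1σ̂–2σ̂, A = 2σ̂–3σ̂, * = beyond 3σ̂; sign = side of CL): 1:+B, 2:+C, 3:+C, 4:+B, 5:+A, 6:+C, 7:+B, 8:+B, 9:+B, 10:-C, 11:-C
Rule 3 (four of five consecutive points beyond the same 1σ limit) is satisfied at point 8.

rule 3 at point 8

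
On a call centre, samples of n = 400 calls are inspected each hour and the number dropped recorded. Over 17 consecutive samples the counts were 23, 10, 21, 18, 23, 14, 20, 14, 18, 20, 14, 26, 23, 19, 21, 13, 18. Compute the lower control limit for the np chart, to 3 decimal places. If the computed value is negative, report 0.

5.918

p̄ = Σdᵢ / (k·n) = 315 / (17 × 400) = 0.04632
LCL = np̄ − 3·√(np̄(1−p̄)) = 18.5294 − 3 × 4.2037 = 5.9183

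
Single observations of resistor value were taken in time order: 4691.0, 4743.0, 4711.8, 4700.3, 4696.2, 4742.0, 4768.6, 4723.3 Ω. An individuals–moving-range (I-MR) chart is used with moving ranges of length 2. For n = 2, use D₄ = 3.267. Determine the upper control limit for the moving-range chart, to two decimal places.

Moving ranges: 52.0, 31.2, 11.5, 4.1, 45.8, 26.6, 45.3; M̄R̄ = 216.5000 / 7 = 30.9286
UCL_MR = D₄·M̄R̄ = 3.267 × 30.9286 = 101.0436

101.04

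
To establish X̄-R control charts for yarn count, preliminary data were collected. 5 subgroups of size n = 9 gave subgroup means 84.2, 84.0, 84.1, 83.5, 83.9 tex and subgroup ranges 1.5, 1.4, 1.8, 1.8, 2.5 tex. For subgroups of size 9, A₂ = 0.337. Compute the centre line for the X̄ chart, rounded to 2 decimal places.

X̄̄ = (84.2 + 84.0 + 84.1 + 83.5 + 83.9) / 5 = 419.7000 / 5 = 83.9400
CL = X̄̄ = 83.9400

83.94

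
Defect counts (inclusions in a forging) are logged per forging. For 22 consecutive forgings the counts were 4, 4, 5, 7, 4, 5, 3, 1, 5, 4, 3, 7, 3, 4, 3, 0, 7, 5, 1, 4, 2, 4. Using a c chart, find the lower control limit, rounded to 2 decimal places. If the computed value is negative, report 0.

0.00

c̄ = (4 + 4 + 5 + 7 + 4 + 5 + 3 + 1 + 5 + 4 + 3 + 7 + 3 + 4 + 3 + 0 + 7 + 5 + 1 + 4 + 2 + 4) / 22 = 85 / 22 = 3.8636
LCL = c̄ − 3√c̄ = 3.8636 − 3 × 1.9656 = -2.0332 → 0 (cannot be negative)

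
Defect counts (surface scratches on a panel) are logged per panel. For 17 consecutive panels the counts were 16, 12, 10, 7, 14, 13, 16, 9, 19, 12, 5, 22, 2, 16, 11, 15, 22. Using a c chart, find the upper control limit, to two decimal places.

c̄ = (16 + 12 + 10 + 7 + 14 + 13 + 16 + 9 + 19 + 12 + 5 + 22 + 2 + 16 + 11 + 15 + 22) / 17 = 221 / 17 = 13.0000
UCL = c̄ + 3√c̄ = 13.0000 + 3 × √13.0000 = 13.0000 + 3 × 3.6056 = 23.8167

23.82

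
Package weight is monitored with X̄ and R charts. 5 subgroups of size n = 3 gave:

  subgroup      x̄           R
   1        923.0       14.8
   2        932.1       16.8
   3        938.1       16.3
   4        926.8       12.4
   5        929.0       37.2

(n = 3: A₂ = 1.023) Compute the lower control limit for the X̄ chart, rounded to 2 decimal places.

X̄̄ = (923.0 + 932.1 + 938.1 + 926.8 + 929.0) / 5 = 4649.0000 / 5 = 929.8000
R̄ = (14.8 + 16.8 + 16.3 + 12.4 + 37.2) / 5 = 97.5000 / 5 = 19.5000
LCL = X̄̄ − A₂·R̄ = 929.8000 − 1.023 × 19.5000 = 909.8515

909.85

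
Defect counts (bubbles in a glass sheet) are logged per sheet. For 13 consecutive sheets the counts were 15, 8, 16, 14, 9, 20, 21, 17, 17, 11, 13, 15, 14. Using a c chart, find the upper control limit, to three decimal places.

c̄ = (15 + 8 + 16 + 14 + 9 + 20 + 21 + 17 + 17 + 11 + 13 + 15 + 14) / 13 = 190 / 13 = 14.6154
UCL = c̄ + 3√c̄ = 14.6154 + 3 × √14.6154 = 14.6154 + 3 × 3.8230 = 26.0844

26.084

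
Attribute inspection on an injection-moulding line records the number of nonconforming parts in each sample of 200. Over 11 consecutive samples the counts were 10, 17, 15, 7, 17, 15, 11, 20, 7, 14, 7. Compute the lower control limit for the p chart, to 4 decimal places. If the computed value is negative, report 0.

p̄ = Σdᵢ / (k·n) = 140 / (11 × 200) = 0.06364
LCL = p̄ − 3·√(p̄(1−p̄)/n) = 0.06364 − 3 × 0.01726 = 0.01185

0.0119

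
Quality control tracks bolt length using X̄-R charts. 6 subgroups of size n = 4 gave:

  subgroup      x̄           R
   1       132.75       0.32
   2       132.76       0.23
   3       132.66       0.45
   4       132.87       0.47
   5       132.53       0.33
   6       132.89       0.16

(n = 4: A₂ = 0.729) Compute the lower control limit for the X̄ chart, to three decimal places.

132.505

X̄̄ = (132.75 + 132.76 + 132.66 + 132.87 + 132.53 + 132.89) / 6 = 796.4600 / 6 = 132.7433
R̄ = (0.32 + 0.23 + 0.45 + 0.47 + 0.33 + 0.16) / 6 = 1.9600 / 6 = 0.3267
LCL = X̄̄ − A₂·R̄ = 132.7433 − 0.729 × 0.3267 = 132.5052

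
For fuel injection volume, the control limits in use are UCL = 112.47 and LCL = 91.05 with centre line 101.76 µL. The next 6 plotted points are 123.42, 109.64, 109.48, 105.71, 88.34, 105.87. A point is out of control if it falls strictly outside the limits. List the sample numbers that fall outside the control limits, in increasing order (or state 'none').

1, 5

Compare each point to [91.05, 112.47]: sample 1 = 123.42 > UCL; sample 5 = 88.34 < LCL.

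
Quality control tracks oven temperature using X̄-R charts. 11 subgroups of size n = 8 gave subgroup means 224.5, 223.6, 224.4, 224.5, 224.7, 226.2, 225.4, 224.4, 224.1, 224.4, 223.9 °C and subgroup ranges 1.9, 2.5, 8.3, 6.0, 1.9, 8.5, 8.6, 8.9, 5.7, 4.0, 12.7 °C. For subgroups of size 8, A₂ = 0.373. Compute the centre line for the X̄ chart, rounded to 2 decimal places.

224.55

X̄̄ = (224.5 + 223.6 + 224.4 + 224.5 + 224.7 + 226.2 + 225.4 + 224.4 + 224.1 + 224.4 + 223.9) / 11 = 2470.1000 / 11 = 224.5545
CL = X̄̄ = 224.5545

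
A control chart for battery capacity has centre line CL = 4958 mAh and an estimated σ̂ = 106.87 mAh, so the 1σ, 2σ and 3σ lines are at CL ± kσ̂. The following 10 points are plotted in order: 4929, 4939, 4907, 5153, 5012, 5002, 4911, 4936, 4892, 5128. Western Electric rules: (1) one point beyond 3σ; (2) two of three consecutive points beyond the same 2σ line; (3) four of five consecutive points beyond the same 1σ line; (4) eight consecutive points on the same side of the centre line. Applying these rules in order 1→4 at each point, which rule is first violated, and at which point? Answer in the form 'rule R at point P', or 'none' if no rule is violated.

Zone of each point (C = within 1σ̂, B = 1σ̂–2σ̂, A = 2σ̂–3σ̂, * = beyond 3σ̂; sign = side of CL): 1:-C, 2:-C, 3:-C, 4:+B, 5:+C, 6:+C, 7:-C, 8:-C, 9:-C, 10:+B
No rule fires across all 10 points.

none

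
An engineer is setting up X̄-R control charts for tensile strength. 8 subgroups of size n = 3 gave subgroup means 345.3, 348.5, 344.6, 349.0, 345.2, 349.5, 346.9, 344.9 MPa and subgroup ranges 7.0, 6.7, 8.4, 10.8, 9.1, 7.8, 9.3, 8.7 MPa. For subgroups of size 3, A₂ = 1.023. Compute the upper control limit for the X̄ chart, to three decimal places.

355.407

X̄̄ = (345.3 + 348.5 + 344.6 + 349.0 + 345.2 + 349.5 + 346.9 + 344.9) / 8 = 2773.9000 / 8 = 346.7375
R̄ = (7.0 + 6.7 + 8.4 + 10.8 + 9.1 + 7.8 + 9.3 + 8.7) / 8 = 67.8000 / 8 = 8.4750
UCL = X̄̄ + A₂·R̄ = 346.7375 + 1.023 × 8.4750 = 355.4074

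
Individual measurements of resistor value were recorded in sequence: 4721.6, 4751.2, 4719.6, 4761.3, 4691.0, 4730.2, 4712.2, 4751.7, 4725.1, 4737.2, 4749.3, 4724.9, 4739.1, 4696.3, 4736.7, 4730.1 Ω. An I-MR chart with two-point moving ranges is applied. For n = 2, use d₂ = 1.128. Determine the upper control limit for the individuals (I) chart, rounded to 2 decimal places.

X̄ = (4721.6 + 4751.2 + 4719.6 + 4761.3 + 4691.0 + 4730.2 + 4712.2 + 4751.7 + 4725.1 + 4737.2 + 4749.3 + 4724.9 + 4739.1 + 4696.3 + 4736.7 + 4730.1) / 16 = 4729.8438
Moving ranges: 29.6, 31.6, 41.7, 70.3, 39.2, 18.0, 39.5, 26.6, 12.1, 12.1, 24.4, 14.2, 42.8, 40.4, 6.6; M̄R̄ = 449.1000 / 15 = 29.9400
UCL = X̄ + 3·M̄R̄/d₂ = 4729.8438 + 3 × 29.9400 / 1.128 = 4809.4714

4809.47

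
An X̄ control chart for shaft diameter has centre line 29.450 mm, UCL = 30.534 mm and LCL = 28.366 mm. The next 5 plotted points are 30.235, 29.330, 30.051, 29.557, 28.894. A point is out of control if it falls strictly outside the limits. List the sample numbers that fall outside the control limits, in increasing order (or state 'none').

All 5 points lie within [28.366, 30.534].

none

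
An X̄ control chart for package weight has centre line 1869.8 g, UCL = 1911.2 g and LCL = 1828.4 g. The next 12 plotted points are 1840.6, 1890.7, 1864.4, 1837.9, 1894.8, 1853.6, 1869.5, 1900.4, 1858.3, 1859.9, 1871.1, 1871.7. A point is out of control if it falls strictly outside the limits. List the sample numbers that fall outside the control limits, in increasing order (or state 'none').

none

All 12 points lie within [1828.4, 1911.2].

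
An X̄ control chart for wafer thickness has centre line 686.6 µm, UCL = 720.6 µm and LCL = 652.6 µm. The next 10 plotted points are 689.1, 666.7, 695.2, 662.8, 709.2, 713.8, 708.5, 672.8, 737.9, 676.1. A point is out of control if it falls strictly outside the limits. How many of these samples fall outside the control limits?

1

Compare each point to [652.6, 720.6]: sample 9 = 737.9 > UCL.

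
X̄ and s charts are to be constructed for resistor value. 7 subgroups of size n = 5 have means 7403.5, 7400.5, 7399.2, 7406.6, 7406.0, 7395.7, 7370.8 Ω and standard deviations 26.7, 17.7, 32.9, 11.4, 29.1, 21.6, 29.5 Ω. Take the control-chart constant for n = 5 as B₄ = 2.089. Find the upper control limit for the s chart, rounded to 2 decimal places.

s̄ = (26.7 + 17.7 + 32.9 + 11.4 + 29.1 + 21.6 + 29.5) / 7 = 24.1286
UCL_s = B₄·s̄ = 2.089 × 24.1286 = 50.4046

50.40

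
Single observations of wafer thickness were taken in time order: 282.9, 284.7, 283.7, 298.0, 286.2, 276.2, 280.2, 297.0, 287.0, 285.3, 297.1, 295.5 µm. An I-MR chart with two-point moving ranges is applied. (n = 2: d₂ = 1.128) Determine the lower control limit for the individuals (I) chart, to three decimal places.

X̄ = (282.9 + 284.7 + 283.7 + 298.0 + 286.2 + 276.2 + 280.2 + 297.0 + 287.0 + 285.3 + 297.1 + 295.5) / 12 = 287.8167
Moving ranges: 1.8, 1.0, 14.3, 11.8, 10.0, 4.0, 16.8, 10.0, 1.7, 11.8, 1.6; M̄R̄ = 84.8000 / 11 = 7.7091
LCL = X̄ − 3·M̄R̄/d₂ = 287.8167 − 3 × 7.7091 / 1.128 = 267.3138

267.314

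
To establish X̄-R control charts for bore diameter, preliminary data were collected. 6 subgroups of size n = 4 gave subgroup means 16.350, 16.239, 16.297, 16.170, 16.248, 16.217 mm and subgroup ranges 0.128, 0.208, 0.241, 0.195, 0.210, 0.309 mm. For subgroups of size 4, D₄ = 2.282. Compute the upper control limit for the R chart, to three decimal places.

R̄ = (0.128 + 0.208 + 0.241 + 0.195 + 0.210 + 0.309) / 6 = 1.2910 / 6 = 0.2152
UCL_R = D₄·R̄ = 2.282 × 0.2152 = 0.4910

0.491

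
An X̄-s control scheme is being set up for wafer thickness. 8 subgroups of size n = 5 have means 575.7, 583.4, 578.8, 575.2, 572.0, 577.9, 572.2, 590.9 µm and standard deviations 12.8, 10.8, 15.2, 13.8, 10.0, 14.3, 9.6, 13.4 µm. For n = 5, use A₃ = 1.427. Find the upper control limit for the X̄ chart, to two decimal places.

596.08

X̄̄ = (575.7 + 583.4 + 578.8 + 575.2 + 572.0 + 577.9 + 572.2 + 590.9) / 8 = 578.2625
s̄ = (12.8 + 10.8 + 15.2 + 13.8 + 10.0 + 14.3 + 9.6 + 13.4) / 8 = 12.4875
UCL = X̄̄ + A₃·s̄ = 578.2625 + 1.427 × 12.4875 = 596.0822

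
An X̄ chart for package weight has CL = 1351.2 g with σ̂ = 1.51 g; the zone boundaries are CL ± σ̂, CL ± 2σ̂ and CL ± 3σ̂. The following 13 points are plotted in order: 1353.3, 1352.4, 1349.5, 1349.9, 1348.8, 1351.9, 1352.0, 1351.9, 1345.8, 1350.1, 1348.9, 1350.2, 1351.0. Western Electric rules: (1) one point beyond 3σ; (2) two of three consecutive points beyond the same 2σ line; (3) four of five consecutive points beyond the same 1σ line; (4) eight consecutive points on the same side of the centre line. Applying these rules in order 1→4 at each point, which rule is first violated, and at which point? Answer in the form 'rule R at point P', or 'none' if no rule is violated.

rule 1 at point 9

Zone of each point (C = within 1σ̂, B = 1σ̂–2σ̂, A = 2σ̂–3σ̂, * = beyond 3σ̂; sign = side of CL): 1:+B, 2:+C, 3:-B, 4:-C, 5:-B, 6:+C, 7:+C, 8:+C, 9:-*, 10:-C, 11:-B, 12:-C, 13:-C
Rule 1 (one point beyond the 3σ limits) is satisfied at point 9.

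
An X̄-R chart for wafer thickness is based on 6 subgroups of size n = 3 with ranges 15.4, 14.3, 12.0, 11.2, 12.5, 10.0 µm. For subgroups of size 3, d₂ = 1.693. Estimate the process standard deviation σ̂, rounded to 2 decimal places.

R̄ = (15.4 + 14.3 + 12.0 + 11.2 + 12.5 + 10.0) / 6 = 12.5667
σ̂ = R̄ / d₂ = 12.5667 / 1.693 = 7.4227

7.42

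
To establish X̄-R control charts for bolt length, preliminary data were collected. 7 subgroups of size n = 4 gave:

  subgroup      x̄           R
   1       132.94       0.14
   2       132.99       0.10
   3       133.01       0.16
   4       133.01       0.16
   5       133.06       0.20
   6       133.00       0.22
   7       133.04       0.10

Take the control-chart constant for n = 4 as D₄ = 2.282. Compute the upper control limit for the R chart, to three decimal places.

0.352

R̄ = (0.14 + 0.10 + 0.16 + 0.16 + 0.20 + 0.22 + 0.10) / 7 = 1.0800 / 7 = 0.1543
UCL_R = D₄·R̄ = 2.282 × 0.1543 = 0.3521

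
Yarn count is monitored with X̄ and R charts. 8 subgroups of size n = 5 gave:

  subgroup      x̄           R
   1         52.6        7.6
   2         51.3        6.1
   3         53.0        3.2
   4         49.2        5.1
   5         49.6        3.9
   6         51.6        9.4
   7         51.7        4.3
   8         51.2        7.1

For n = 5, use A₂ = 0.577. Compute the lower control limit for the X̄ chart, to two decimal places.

X̄̄ = (52.6 + 51.3 + 53.0 + 49.2 + 49.6 + 51.6 + 51.7 + 51.2) / 8 = 410.2000 / 8 = 51.2750
R̄ = (7.6 + 6.1 + 3.2 + 5.1 + 3.9 + 9.4 + 4.3 + 7.1) / 8 = 46.7000 / 8 = 5.8375
LCL = X̄̄ − A₂·R̄ = 51.2750 − 0.577 × 5.8375 = 47.9068

47.91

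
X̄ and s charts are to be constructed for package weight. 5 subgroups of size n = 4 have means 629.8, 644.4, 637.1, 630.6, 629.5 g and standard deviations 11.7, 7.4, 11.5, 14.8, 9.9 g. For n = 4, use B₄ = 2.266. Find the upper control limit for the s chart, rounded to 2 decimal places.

s̄ = (11.7 + 7.4 + 11.5 + 14.8 + 9.9) / 5 = 11.0600
UCL_s = B₄·s̄ = 2.266 × 11.0600 = 25.0620

25.06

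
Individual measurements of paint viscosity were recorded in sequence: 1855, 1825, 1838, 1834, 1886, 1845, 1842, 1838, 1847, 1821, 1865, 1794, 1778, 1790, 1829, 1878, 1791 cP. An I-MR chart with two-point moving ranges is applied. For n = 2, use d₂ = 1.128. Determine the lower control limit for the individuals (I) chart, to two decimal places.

X̄ = (1855 + 1825 + 1838 + 1834 + 1886 + 1845 + 1842 + 1838 + 1847 + 1821 + 1865 + 1794 + 1778 + 1790 + 1829 + 1878 + 1791) / 17 = 1832.7059
Moving ranges: 30, 13, 4, 52, 41, 3, 4, 9, 26, 44, 71, 16, 12, 39, 49, 87; M̄R̄ = 500.0000 / 16 = 31.2500
LCL = X̄ − 3·M̄R̄/d₂ = 1832.7059 − 3 × 31.2500 / 1.128 = 1749.5942

1749.59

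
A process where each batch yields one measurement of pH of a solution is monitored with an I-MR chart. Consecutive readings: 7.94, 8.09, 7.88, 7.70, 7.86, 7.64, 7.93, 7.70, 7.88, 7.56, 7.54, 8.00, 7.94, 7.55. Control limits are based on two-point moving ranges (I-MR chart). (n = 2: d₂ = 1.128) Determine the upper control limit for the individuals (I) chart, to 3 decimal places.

8.388

X̄ = (7.94 + 8.09 + 7.88 + 7.70 + 7.86 + 7.64 + 7.93 + 7.70 + 7.88 + 7.56 + 7.54 + 8.00 + 7.94 + 7.55) / 14 = 7.8007
Moving ranges: 0.15, 0.21, 0.18, 0.16, 0.22, 0.29, 0.23, 0.18, 0.32, 0.02, 0.46, 0.06, 0.39; M̄R̄ = 2.8700 / 13 = 0.2208
UCL = X̄ + 3·M̄R̄/d₂ = 7.8007 + 3 × 0.2208 / 1.128 = 8.3879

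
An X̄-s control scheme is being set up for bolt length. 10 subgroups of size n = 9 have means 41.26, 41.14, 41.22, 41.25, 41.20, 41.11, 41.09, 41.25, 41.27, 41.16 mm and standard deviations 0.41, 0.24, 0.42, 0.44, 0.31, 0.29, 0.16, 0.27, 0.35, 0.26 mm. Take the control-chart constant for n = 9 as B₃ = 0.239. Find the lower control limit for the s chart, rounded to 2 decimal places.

s̄ = (0.41 + 0.24 + 0.42 + 0.44 + 0.31 + 0.29 + 0.16 + 0.27 + 0.35 + 0.26) / 10 = 0.3150
LCL_s = B₃·s̄ = 0.239 × 0.3150 = 0.0753

0.08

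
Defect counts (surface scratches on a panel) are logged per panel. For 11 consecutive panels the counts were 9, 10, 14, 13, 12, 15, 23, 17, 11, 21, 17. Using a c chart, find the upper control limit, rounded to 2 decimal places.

c̄ = (9 + 10 + 14 + 13 + 12 + 15 + 23 + 17 + 11 + 21 + 17) / 11 = 162 / 11 = 14.7273
UCL = c̄ + 3√c̄ = 14.7273 + 3 × √14.7273 = 14.7273 + 3 × 3.8376 = 26.2401

26.24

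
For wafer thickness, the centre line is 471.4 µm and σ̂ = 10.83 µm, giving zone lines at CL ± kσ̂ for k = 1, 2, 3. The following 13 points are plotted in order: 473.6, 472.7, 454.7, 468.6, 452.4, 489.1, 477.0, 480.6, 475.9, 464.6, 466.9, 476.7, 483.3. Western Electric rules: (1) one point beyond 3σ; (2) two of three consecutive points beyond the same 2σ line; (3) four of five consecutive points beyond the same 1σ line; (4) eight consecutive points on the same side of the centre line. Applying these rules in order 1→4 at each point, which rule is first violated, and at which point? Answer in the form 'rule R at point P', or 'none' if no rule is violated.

none

Zone of each point (C = within 1σ̂, B = 1σ̂–2σ̂, A = 2σ̂–3σ̂, * = beyond 3σ̂; sign = side of CL): 1:+C, 2:+C, 3:-B, 4:-C, 5:-B, 6:+B, 7:+C, 8:+C, 9:+C, 10:-C, 11:-C, 12:+C, 13:+B
No rule fires across all 13 points.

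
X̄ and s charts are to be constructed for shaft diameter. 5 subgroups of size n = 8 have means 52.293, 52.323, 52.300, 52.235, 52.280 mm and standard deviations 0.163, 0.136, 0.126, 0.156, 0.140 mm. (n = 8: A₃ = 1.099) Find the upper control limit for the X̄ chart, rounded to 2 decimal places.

X̄̄ = (52.293 + 52.323 + 52.300 + 52.235 + 52.280) / 5 = 52.2862
s̄ = (0.163 + 0.136 + 0.126 + 0.156 + 0.140) / 5 = 0.1442
UCL = X̄̄ + A₃·s̄ = 52.2862 + 1.099 × 0.1442 = 52.4447

52.44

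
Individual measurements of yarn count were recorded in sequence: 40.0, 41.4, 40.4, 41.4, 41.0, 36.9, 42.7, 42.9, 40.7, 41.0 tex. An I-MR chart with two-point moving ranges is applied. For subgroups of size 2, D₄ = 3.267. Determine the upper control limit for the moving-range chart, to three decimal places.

Moving ranges: 1.4, 1.0, 1.0, 0.4, 4.1, 5.8, 0.2, 2.2, 0.3; M̄R̄ = 16.4000 / 9 = 1.8222
UCL_MR = D₄·M̄R̄ = 3.267 × 1.8222 = 5.9532

5.953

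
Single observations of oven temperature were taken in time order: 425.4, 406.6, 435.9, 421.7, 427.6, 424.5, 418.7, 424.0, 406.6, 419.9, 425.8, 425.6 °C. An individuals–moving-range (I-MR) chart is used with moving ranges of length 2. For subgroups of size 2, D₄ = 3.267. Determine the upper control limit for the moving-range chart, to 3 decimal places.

Moving ranges: 18.8, 29.3, 14.2, 5.9, 3.1, 5.8, 5.3, 17.4, 13.3, 5.9, 0.2; M̄R̄ = 119.2000 / 11 = 10.8364
UCL_MR = D₄·M̄R̄ = 3.267 × 10.8364 = 35.4024

35.402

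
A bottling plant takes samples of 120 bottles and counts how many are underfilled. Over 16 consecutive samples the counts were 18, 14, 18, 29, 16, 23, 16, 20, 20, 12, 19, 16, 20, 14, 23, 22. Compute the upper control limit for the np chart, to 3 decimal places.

30.682

p̄ = Σdᵢ / (k·n) = 300 / (16 × 120) = 0.15625
UCL = np̄ + 3·√(np̄(1−p̄)) = 18.7500 + 3 × √(18.7500×0.84375) = 18.7500 + 3 × 3.9775 = 30.6824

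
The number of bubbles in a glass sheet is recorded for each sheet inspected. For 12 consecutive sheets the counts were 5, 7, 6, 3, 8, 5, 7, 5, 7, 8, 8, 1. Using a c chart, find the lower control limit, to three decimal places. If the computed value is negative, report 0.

0.000

c̄ = (5 + 7 + 6 + 3 + 8 + 5 + 7 + 5 + 7 + 8 + 8 + 1) / 12 = 70 / 12 = 5.8333
LCL = c̄ − 3√c̄ = 5.8333 − 3 × 2.4152 = -1.4124 → 0 (cannot be negative)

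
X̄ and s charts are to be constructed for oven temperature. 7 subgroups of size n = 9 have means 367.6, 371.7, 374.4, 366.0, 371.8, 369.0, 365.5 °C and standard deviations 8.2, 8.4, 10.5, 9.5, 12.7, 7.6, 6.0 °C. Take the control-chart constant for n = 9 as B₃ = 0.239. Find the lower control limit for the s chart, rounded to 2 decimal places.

2.15

s̄ = (8.2 + 8.4 + 10.5 + 9.5 + 12.7 + 7.6 + 6.0) / 7 = 8.9857
LCL_s = B₃·s̄ = 0.239 × 8.9857 = 2.1476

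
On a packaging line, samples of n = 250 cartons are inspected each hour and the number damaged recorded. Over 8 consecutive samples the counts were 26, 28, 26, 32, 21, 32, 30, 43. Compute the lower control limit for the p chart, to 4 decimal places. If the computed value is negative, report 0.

0.0576

p̄ = Σdᵢ / (k·n) = 238 / (8 × 250) = 0.11900
LCL = p̄ − 3·√(p̄(1−p̄)/n) = 0.11900 − 3 × 0.02048 = 0.05757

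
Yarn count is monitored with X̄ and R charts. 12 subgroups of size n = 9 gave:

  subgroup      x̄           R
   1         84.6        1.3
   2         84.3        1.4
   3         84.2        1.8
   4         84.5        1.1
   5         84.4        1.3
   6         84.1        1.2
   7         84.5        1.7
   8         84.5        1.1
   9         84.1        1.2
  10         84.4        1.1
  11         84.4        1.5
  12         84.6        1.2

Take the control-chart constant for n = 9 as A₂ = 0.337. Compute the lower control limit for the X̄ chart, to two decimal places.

83.94

X̄̄ = (84.6 + 84.3 + 84.2 + 84.5 + 84.4 + 84.1 + 84.5 + 84.5 + 84.1 + 84.4 + 84.4 + 84.6) / 12 = 1012.6000 / 12 = 84.3833
R̄ = (1.3 + 1.4 + 1.8 + 1.1 + 1.3 + 1.2 + 1.7 + 1.1 + 1.2 + 1.1 + 1.5 + 1.2) / 12 = 15.9000 / 12 = 1.3250
LCL = X̄̄ − A₂·R̄ = 84.3833 − 0.337 × 1.3250 = 83.9368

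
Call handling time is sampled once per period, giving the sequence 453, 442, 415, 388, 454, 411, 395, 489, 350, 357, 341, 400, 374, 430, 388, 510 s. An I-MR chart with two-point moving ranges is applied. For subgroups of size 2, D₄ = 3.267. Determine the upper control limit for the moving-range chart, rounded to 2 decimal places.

163.57

Moving ranges: 11, 27, 27, 66, 43, 16, 94, 139, 7, 16, 59, 26, 56, 42, 122; M̄R̄ = 751.0000 / 15 = 50.0667
UCL_MR = D₄·M̄R̄ = 3.267 × 50.0667 = 163.5678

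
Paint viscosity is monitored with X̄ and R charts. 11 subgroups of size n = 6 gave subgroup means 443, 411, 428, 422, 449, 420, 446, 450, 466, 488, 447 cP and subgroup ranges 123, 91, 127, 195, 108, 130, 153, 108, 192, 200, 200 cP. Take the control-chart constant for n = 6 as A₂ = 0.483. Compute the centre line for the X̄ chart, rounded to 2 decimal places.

442.73

X̄̄ = (443 + 411 + 428 + 422 + 449 + 420 + 446 + 450 + 466 + 488 + 447) / 11 = 4870.0000 / 11 = 442.7273
CL = X̄̄ = 442.7273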